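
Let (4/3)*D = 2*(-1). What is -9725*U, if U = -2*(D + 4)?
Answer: 48625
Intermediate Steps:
D = -3/2 (D = 3*(2*(-1))/4 = (3/4)*(-2) = -3/2 ≈ -1.5000)
U = -5 (U = -2*(-3/2 + 4) = -2*5/2 = -5)
-9725*U = -9725*(-5) = 48625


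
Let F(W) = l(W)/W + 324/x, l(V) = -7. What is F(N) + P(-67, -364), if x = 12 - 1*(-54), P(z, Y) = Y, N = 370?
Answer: -1461577/4070 ≈ -359.11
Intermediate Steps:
x = 66 (x = 12 + 54 = 66)
F(W) = 54/11 - 7/W (F(W) = -7/W + 324/66 = -7/W + 324*(1/66) = -7/W + 54/11 = 54/11 - 7/W)
F(N) + P(-67, -364) = (54/11 - 7/370) - 364 = 19903/4070 - 364 = -1461577/4070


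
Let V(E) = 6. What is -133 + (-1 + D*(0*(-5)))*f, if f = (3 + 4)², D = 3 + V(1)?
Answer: -182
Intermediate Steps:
D = 9 (D = 3 + 6 = 9)
f = 49 (f = 7² = 49)
-133 + (-1 + D*(0*(-5)))*f = -133 + (-1 + 9*(0*(-5)))*49 = -133 + (-1 + 9*0)*49 = -133 + (-1 + 0)*49 = -133 - 1*49 = -133 - 49 = -182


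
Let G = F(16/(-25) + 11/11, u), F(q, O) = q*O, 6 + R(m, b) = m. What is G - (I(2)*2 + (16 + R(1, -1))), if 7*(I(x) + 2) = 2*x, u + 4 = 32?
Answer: 339/175 ≈ 1.9371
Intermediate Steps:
R(m, b) = -6 + m
u = 28 (u = -4 + 32 = 28)
F(q, O) = O*q
I(x) = -2 + 2*x/7 (I(x) = -2 + (2*x)/7 = -2 + 2*x/7)
G = 252/25 (G = 28*(16/(-25) + 11/11) = 28*(16*(-1/25) + 11*(1/11)) = 28*(-16/25 + 1) = 28*(9/25) = 252/25 ≈ 10.080)
G - (I(2)*2 + (16 + R(1, -1))) = 252/25 - ((-2 + (2/7)*2)*2 + (16 + (-6 + 1))) = 252/25 - ((-2 + 4/7)*2 + (16 - 5)) = 252/25 - (-10/7*2 + 11) = 252/25 - (-20/7 + 11) = 252/25 - 1*57/7 = 252/25 - 57/7 = 339/175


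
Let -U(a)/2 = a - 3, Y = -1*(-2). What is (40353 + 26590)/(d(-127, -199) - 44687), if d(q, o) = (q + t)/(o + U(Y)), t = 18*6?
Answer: -13187771/8803320 ≈ -1.4980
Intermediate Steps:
Y = 2
U(a) = 6 - 2*a (U(a) = -2*(a - 3) = -2*(-3 + a) = 6 - 2*a)
t = 108
d(q, o) = (108 + q)/(2 + o) (d(q, o) = (q + 108)/(o + (6 - 2*2)) = (108 + q)/(o + (6 - 4)) = (108 + q)/(o + 2) = (108 + q)/(2 + o))
(40353 + 26590)/(d(-127, -199) - 44687) = (40353 + 26590)/((108 - 127)/(2 - 199) - 44687) = 66943/(-19/(-197) - 44687) = 66943/(-1/197*(-19) - 44687) = 66943/(19/197 - 44687) = 66943/(-8803320/197) = 66943*(-197/8803320) = -13187771/8803320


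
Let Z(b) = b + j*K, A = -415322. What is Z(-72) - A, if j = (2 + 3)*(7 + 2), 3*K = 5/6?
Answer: 830525/2 ≈ 4.1526e+5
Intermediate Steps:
K = 5/18 (K = (5/6)/3 = (5*(⅙))/3 = (⅓)*(⅚) = 5/18 ≈ 0.27778)
j = 45 (j = 5*9 = 45)
Z(b) = 25/2 + b (Z(b) = b + 45*(5/18) = b + 25/2 = 25/2 + b)
Z(-72) - A = (25/2 - 72) - 1*(-415322) = -119/2 + 415322 = 830525/2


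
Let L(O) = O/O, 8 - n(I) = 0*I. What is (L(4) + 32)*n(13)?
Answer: 264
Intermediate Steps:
n(I) = 8 (n(I) = 8 - 0*I = 8 - 1*0 = 8 + 0 = 8)
L(O) = 1
(L(4) + 32)*n(13) = (1 + 32)*8 = 33*8 = 264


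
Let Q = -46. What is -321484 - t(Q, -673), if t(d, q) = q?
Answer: -320811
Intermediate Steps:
-321484 - t(Q, -673) = -321484 - 1*(-673) = -321484 + 673 = -320811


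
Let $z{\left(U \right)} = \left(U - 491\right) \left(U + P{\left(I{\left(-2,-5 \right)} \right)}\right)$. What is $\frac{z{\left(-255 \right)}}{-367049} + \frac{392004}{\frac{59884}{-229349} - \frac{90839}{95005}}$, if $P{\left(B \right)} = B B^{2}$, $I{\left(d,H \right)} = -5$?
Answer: $- \frac{3135154144888401485900}{9735282188325319} \approx -3.2204 \cdot 10^{5}$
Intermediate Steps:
$P{\left(B \right)} = B^{3}$
$z{\left(U \right)} = \left(-491 + U\right) \left(-125 + U\right)$ ($z{\left(U \right)} = \left(U - 491\right) \left(U + \left(-5\right)^{3}\right) = \left(-491 + U\right) \left(U - 125\right) = \left(-491 + U\right) \left(-125 + U\right)$)
$\frac{z{\left(-255 \right)}}{-367049} + \frac{392004}{\frac{59884}{-229349} - \frac{90839}{95005}} = \frac{61375 + \left(-255\right)^{2} - -157080}{-367049} + \frac{392004}{\frac{59884}{-229349} - \frac{90839}{95005}} = \left(61375 + 65025 + 157080\right) \left(- \frac{1}{367049}\right) + \frac{392004}{59884 \left(- \frac{1}{229349}\right) - \frac{90839}{95005}} = 283480 \left(- \frac{1}{367049}\right) + \frac{392004}{- \frac{59884}{229349} - \frac{90839}{95005}} = - \frac{283480}{367049} + \frac{392004}{- \frac{26523113231}{21789301745}} = - \frac{283480}{367049} + 392004 \left(- \frac{21789301745}{26523113231}\right) = - \frac{283480}{367049} - \frac{8541493441246980}{26523113231} = - \frac{3135154144888401485900}{9735282188325319}$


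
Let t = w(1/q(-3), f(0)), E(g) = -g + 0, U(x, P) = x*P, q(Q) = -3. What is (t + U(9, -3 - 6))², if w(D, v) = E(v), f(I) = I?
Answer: 6561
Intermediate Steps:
U(x, P) = P*x
E(g) = -g
w(D, v) = -v
t = 0 (t = -1*0 = 0)
(t + U(9, -3 - 6))² = (0 + (-3 - 6)*9)² = (0 - 9*9)² = (0 - 81)² = (-81)² = 6561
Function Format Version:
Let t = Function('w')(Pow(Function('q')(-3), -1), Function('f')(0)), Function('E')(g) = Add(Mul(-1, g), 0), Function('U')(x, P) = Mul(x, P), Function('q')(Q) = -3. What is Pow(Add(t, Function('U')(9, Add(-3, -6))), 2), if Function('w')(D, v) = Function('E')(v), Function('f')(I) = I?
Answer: 6561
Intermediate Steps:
Function('U')(x, P) = Mul(P, x)
Function('E')(g) = Mul(-1, g)
Function('w')(D, v) = Mul(-1, v)
t = 0 (t = Mul(-1, 0) = 0)
Pow(Add(t, Function('U')(9, Add(-3, -6))), 2) = Pow(Add(0, Mul(Add(-3, -6), 9)), 2) = Pow(Add(0, Mul(-9, 9)), 2) = Pow(Add(0, -81), 2) = Pow(-81, 2) = 6561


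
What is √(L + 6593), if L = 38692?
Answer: √45285 ≈ 212.80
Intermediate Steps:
√(L + 6593) = √(38692 + 6593) = √45285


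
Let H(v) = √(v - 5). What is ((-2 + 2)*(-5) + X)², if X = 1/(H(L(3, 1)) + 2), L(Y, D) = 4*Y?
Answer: (2 + √7)⁻² ≈ 0.046333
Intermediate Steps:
H(v) = √(-5 + v)
X = 1/(2 + √7) (X = 1/(√(-5 + 4*3) + 2) = 1/(√(-5 + 12) + 2) = 1/(√7 + 2) = 1/(2 + √7) ≈ 0.21525)
((-2 + 2)*(-5) + X)² = ((-2 + 2)*(-5) + (-⅔ + √7/3))² = (0*(-5) + (-⅔ + √7/3))² = (0 + (-⅔ + √7/3))² = (-⅔ + √7/3)²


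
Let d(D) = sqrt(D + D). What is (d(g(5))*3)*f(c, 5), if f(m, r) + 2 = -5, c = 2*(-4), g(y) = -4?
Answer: -42*I*sqrt(2) ≈ -59.397*I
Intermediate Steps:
c = -8
f(m, r) = -7 (f(m, r) = -2 - 5 = -7)
d(D) = sqrt(2)*sqrt(D) (d(D) = sqrt(2*D) = sqrt(2)*sqrt(D))
(d(g(5))*3)*f(c, 5) = ((sqrt(2)*sqrt(-4))*3)*(-7) = ((sqrt(2)*(2*I))*3)*(-7) = ((2*I*sqrt(2))*3)*(-7) = (6*I*sqrt(2))*(-7) = -42*I*sqrt(2)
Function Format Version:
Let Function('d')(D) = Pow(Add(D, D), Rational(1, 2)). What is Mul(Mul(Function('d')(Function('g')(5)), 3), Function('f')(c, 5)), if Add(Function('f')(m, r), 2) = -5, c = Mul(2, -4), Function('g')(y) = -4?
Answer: Mul(-42, I, Pow(2, Rational(1, 2))) ≈ Mul(-59.397, I)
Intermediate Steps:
c = -8
Function('f')(m, r) = -7 (Function('f')(m, r) = Add(-2, -5) = -7)
Function('d')(D) = Mul(Pow(2, Rational(1, 2)), Pow(D, Rational(1, 2))) (Function('d')(D) = Pow(Mul(2, D), Rational(1, 2)) = Mul(Pow(2, Rational(1, 2)), Pow(D, Rational(1, 2))))
Mul(Mul(Function('d')(Function('g')(5)), 3), Function('f')(c, 5)) = Mul(Mul(Mul(Pow(2, Rational(1, 2)), Pow(-4, Rational(1, 2))), 3), -7) = Mul(Mul(Mul(Pow(2, Rational(1, 2)), Mul(2, I)), 3), -7) = Mul(Mul(Mul(2, I, Pow(2, Rational(1, 2))), 3), -7) = Mul(Mul(6, I, Pow(2, Rational(1, 2))), -7) = Mul(-42, I, Pow(2, Rational(1, 2)))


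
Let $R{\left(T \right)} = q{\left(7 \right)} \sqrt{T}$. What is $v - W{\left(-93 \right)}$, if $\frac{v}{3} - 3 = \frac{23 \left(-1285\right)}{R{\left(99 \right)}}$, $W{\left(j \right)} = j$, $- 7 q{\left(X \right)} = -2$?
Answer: $102 - \frac{206885 \sqrt{11}}{22} \approx -31087.0$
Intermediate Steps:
$q{\left(X \right)} = \frac{2}{7}$ ($q{\left(X \right)} = \left(- \frac{1}{7}\right) \left(-2\right) = \frac{2}{7}$)
$R{\left(T \right)} = \frac{2 \sqrt{T}}{7}$
$v = 9 - \frac{206885 \sqrt{11}}{22}$ ($v = 9 + 3 \frac{23 \left(-1285\right)}{\frac{2}{7} \sqrt{99}} = 9 + 3 \left(- \frac{29555}{\frac{2}{7} \cdot 3 \sqrt{11}}\right) = 9 + 3 \left(- \frac{29555}{\frac{6}{7} \sqrt{11}}\right) = 9 + 3 \left(- 29555 \frac{7 \sqrt{11}}{66}\right) = 9 + 3 \left(- \frac{206885 \sqrt{11}}{66}\right) = 9 - \frac{206885 \sqrt{11}}{22} \approx -31180.0$)
$v - W{\left(-93 \right)} = \left(9 - \frac{206885 \sqrt{11}}{22}\right) - -93 = \left(9 - \frac{206885 \sqrt{11}}{22}\right) + 93 = 102 - \frac{206885 \sqrt{11}}{22}$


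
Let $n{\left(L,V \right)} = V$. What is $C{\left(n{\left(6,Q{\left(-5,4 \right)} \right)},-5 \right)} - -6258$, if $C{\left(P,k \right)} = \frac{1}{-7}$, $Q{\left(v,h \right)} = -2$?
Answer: $\frac{43805}{7} \approx 6257.9$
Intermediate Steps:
$C{\left(P,k \right)} = - \frac{1}{7}$
$C{\left(n{\left(6,Q{\left(-5,4 \right)} \right)},-5 \right)} - -6258 = - \frac{1}{7} - -6258 = - \frac{1}{7} + 6258 = \frac{43805}{7}$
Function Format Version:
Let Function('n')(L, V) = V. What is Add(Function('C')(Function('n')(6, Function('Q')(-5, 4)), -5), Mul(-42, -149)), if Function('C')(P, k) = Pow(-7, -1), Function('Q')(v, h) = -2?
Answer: Rational(43805, 7) ≈ 6257.9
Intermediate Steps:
Function('C')(P, k) = Rational(-1, 7)
Add(Function('C')(Function('n')(6, Function('Q')(-5, 4)), -5), Mul(-42, -149)) = Add(Rational(-1, 7), Mul(-42, -149)) = Add(Rational(-1, 7), 6258) = Rational(43805, 7)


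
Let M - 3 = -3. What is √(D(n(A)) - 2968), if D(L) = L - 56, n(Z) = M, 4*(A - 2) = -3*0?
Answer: 12*I*√21 ≈ 54.991*I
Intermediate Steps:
M = 0 (M = 3 - 3 = 0)
A = 2 (A = 2 + (-3*0)/4 = 2 + (¼)*0 = 2 + 0 = 2)
n(Z) = 0
D(L) = -56 + L
√(D(n(A)) - 2968) = √((-56 + 0) - 2968) = √(-56 - 2968) = √(-3024) = 12*I*√21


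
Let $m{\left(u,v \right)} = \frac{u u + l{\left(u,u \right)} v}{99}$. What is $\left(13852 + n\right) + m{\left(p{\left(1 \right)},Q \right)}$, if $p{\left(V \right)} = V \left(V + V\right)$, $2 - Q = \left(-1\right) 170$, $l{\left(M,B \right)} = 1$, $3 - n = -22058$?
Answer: $\frac{323233}{9} \approx 35915.0$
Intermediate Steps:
$n = 22061$ ($n = 3 - -22058 = 3 + 22058 = 22061$)
$Q = 172$ ($Q = 2 - \left(-1\right) 170 = 2 - -170 = 2 + 170 = 172$)
$p{\left(V \right)} = 2 V^{2}$ ($p{\left(V \right)} = V 2 V = 2 V^{2}$)
$m{\left(u,v \right)} = \frac{v}{99} + \frac{u^{2}}{99}$ ($m{\left(u,v \right)} = \frac{u u + 1 v}{99} = \left(u^{2} + v\right) \frac{1}{99} = \left(v + u^{2}\right) \frac{1}{99} = \frac{v}{99} + \frac{u^{2}}{99}$)
$\left(13852 + n\right) + m{\left(p{\left(1 \right)},Q \right)} = \left(13852 + 22061\right) + \left(\frac{1}{99} \cdot 172 + \frac{\left(2 \cdot 1^{2}\right)^{2}}{99}\right) = 35913 + \left(\frac{172}{99} + \frac{\left(2 \cdot 1\right)^{2}}{99}\right) = 35913 + \left(\frac{172}{99} + \frac{2^{2}}{99}\right) = 35913 + \left(\frac{172}{99} + \frac{1}{99} \cdot 4\right) = 35913 + \left(\frac{172}{99} + \frac{4}{99}\right) = 35913 + \frac{16}{9} = \frac{323233}{9}$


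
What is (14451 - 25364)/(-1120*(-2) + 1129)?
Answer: -10913/3369 ≈ -3.2392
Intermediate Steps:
(14451 - 25364)/(-1120*(-2) + 1129) = -10913/(2240 + 1129) = -10913/3369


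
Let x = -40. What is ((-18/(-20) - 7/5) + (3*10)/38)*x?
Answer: -220/19 ≈ -11.579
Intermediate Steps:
((-18/(-20) - 7/5) + (3*10)/38)*x = ((-18/(-20) - 7/5) + (3*10)/38)*(-40) = ((-18*(-1/20) - 7*1/5) + 30*(1/38))*(-40) = ((9/10 - 7/5) + 15/19)*(-40) = (-1/2 + 15/19)*(-40) = (11/38)*(-40) = -220/19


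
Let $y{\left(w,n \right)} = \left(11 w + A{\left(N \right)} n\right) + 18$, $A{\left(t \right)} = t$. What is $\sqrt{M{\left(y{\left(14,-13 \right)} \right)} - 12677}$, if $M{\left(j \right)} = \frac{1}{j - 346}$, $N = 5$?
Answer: $\frac{2 i \sqrt{181030789}}{239} \approx 112.59 i$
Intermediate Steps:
$y{\left(w,n \right)} = 18 + 5 n + 11 w$ ($y{\left(w,n \right)} = \left(11 w + 5 n\right) + 18 = \left(5 n + 11 w\right) + 18 = 18 + 5 n + 11 w$)
$M{\left(j \right)} = \frac{1}{-346 + j}$
$\sqrt{M{\left(y{\left(14,-13 \right)} \right)} - 12677} = \sqrt{\frac{1}{-346 + \left(18 + 5 \left(-13\right) + 11 \cdot 14\right)} - 12677} = \sqrt{\frac{1}{-346 + \left(18 - 65 + 154\right)} - 12677} = \sqrt{\frac{1}{-346 + 107} - 12677} = \sqrt{\frac{1}{-239} - 12677} = \sqrt{- \frac{1}{239} - 12677} = \sqrt{- \frac{3029804}{239}} = \frac{2 i \sqrt{181030789}}{239}$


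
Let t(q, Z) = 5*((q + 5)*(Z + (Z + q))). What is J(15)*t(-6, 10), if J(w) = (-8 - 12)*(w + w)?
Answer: 42000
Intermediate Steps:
J(w) = -40*w
t(q, Z) = 5*(5 + q)*(q + 2*Z) (t(q, Z) = 5*((5 + q)*(q + 2*Z)) = 5*(5 + q)*(q + 2*Z))
J(15)*t(-6, 10) = (-40*15)*(5*(-6)**2 + 25*(-6) + 50*10 + 10*10*(-6)) = -600*(5*36 - 150 + 500 - 600) = -600*(180 - 150 + 500 - 600) = -600*(-70) = 42000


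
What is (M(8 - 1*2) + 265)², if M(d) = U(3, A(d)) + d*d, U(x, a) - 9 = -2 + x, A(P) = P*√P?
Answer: 96721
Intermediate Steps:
A(P) = P^(3/2)
U(x, a) = 7 + x (U(x, a) = 9 + (-2 + x) = 7 + x)
M(d) = 10 + d² (M(d) = (7 + 3) + d*d = 10 + d²)
(M(8 - 1*2) + 265)² = ((10 + (8 - 1*2)²) + 265)² = ((10 + (8 - 2)²) + 265)² = ((10 + 6²) + 265)² = ((10 + 36) + 265)² = (46 + 265)² = 311² = 96721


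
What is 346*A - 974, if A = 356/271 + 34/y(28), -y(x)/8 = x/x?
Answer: -1078567/542 ≈ -1990.0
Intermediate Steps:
y(x) = -8 (y(x) = -8*x/x = -8*1 = -8)
A = -3183/1084 (A = 356/271 + 34/(-8) = 356*(1/271) + 34*(-1/8) = 356/271 - 17/4 = -3183/1084 ≈ -2.9363)
346*A - 974 = 346*(-3183/1084) - 974 = -550659/542 - 974 = -1078567/542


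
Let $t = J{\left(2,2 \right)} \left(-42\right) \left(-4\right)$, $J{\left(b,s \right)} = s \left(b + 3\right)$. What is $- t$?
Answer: $-1680$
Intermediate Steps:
$J{\left(b,s \right)} = s \left(3 + b\right)$
$t = 1680$ ($t = 2 \left(3 + 2\right) \left(-42\right) \left(-4\right) = 2 \cdot 5 \left(-42\right) \left(-4\right) = 10 \left(-42\right) \left(-4\right) = \left(-420\right) \left(-4\right) = 1680$)
$- t = \left(-1\right) 1680 = -1680$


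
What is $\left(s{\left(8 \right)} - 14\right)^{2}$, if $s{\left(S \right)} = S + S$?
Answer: $4$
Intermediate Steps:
$s{\left(S \right)} = 2 S$
$\left(s{\left(8 \right)} - 14\right)^{2} = \left(2 \cdot 8 - 14\right)^{2} = \left(16 - 14\right)^{2} = 2^{2} = 4$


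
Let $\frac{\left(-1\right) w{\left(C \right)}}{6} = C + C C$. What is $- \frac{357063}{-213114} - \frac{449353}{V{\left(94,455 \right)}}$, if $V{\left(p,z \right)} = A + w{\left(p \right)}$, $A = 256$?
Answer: $\frac{19133907109}{1894015156} \approx 10.102$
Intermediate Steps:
$w{\left(C \right)} = - 6 C - 6 C^{2}$ ($w{\left(C \right)} = - 6 \left(C + C C\right) = - 6 \left(C + C^{2}\right) = - 6 C - 6 C^{2}$)
$V{\left(p,z \right)} = 256 - 6 p \left(1 + p\right)$
$- \frac{357063}{-213114} - \frac{449353}{V{\left(94,455 \right)}} = - \frac{357063}{-213114} - \frac{449353}{256 - 564 \left(1 + 94\right)} = \left(-357063\right) \left(- \frac{1}{213114}\right) - \frac{449353}{256 - 564 \cdot 95} = \frac{119021}{71038} - \frac{449353}{256 - 53580} = \frac{119021}{71038} - \frac{449353}{-53324} = \frac{119021}{71038} - - \frac{449353}{53324} = \frac{119021}{71038} + \frac{449353}{53324} = \frac{19133907109}{1894015156}$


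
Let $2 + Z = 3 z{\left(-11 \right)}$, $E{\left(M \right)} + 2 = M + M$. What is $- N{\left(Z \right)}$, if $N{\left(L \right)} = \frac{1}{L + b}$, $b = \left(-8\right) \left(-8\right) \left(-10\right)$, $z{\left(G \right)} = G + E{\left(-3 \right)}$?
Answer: $\frac{1}{699} \approx 0.0014306$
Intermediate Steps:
$E{\left(M \right)} = -2 + 2 M$ ($E{\left(M \right)} = -2 + \left(M + M\right) = -2 + 2 M$)
$z{\left(G \right)} = -8 + G$ ($z{\left(G \right)} = G + \left(-2 + 2 \left(-3\right)\right) = G - 8 = -8 + G$)
$b = -640$ ($b = 64 \left(-10\right) = -640$)
$Z = -59$ ($Z = -2 + 3 \left(-8 - 11\right) = -2 + 3 \left(-19\right) = -2 - 57 = -59$)
$N{\left(L \right)} = \frac{1}{-640 + L}$ ($N{\left(L \right)} = \frac{1}{L - 640} = \frac{1}{-640 + L}$)
$- N{\left(Z \right)} = - \frac{1}{-640 - 59} = - \frac{1}{-699} = \left(-1\right) \left(- \frac{1}{699}\right) = \frac{1}{699}$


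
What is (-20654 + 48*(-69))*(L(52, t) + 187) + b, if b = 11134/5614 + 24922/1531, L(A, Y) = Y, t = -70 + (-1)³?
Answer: -11947259441821/4297517 ≈ -2.7800e+6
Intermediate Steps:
t = -71 (t = -70 - 1 = -71)
b = 78479131/4297517 (b = 11134*(1/5614) + 24922*(1/1531) = 5567/2807 + 24922/1531 = 78479131/4297517 ≈ 18.262)
(-20654 + 48*(-69))*(L(52, t) + 187) + b = (-20654 + 48*(-69))*(-71 + 187) + 78479131/4297517 = (-20654 - 3312)*116 + 78479131/4297517 = -23966*116 + 78479131/4297517 = -2780056 + 78479131/4297517 = -11947259441821/4297517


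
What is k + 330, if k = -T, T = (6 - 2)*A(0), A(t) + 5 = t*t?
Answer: 350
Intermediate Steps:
A(t) = -5 + t² (A(t) = -5 + t*t = -5 + t²)
T = -20 (T = (6 - 2)*(-5 + 0²) = 4*(-5 + 0) = 4*(-5) = -20)
k = 20 (k = -1*(-20) = 20)
k + 330 = 20 + 330 = 350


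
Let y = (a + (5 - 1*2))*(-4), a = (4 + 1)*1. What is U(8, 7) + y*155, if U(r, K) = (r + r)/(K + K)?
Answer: -34712/7 ≈ -4958.9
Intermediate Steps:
U(r, K) = r/K (U(r, K) = (2*r)/((2*K)) = (2*r)*(1/(2*K)) = r/K)
a = 5 (a = 5*1 = 5)
y = -32 (y = (5 + (5 - 1*2))*(-4) = (5 + (5 - 2))*(-4) = (5 + 3)*(-4) = 8*(-4) = -32)
U(8, 7) + y*155 = 8/7 - 32*155 = 8*(1/7) - 4960 = 8/7 - 4960 = -34712/7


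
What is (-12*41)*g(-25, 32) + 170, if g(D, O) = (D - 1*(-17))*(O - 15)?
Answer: 67082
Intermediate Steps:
g(D, O) = (-15 + O)*(17 + D) (g(D, O) = (D + 17)*(-15 + O) = (17 + D)*(-15 + O) = (-15 + O)*(17 + D))
(-12*41)*g(-25, 32) + 170 = (-12*41)*(-255 - 15*(-25) + 17*32 - 25*32) + 170 = -492*(-255 + 375 + 544 - 800) + 170 = -492*(-136) + 170 = 66912 + 170 = 67082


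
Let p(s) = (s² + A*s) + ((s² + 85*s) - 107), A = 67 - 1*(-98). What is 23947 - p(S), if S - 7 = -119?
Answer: 26966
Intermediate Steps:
S = -112 (S = 7 - 119 = -112)
A = 165 (A = 67 + 98 = 165)
p(s) = -107 + 2*s² + 250*s (p(s) = (s² + 165*s) + ((s² + 85*s) - 107) = (s² + 165*s) + (-107 + s² + 85*s) = -107 + 2*s² + 250*s)
23947 - p(S) = 23947 - (-107 + 2*(-112)² + 250*(-112)) = 23947 - (-107 + 2*12544 - 28000) = 23947 - (-107 + 25088 - 28000) = 23947 - 1*(-3019) = 23947 + 3019 = 26966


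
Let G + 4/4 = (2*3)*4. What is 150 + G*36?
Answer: 978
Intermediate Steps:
G = 23 (G = -1 + (2*3)*4 = -1 + 6*4 = -1 + 24 = 23)
150 + G*36 = 150 + 23*36 = 150 + 828 = 978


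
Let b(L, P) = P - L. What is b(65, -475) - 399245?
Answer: -399785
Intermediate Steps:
b(65, -475) - 399245 = (-475 - 1*65) - 399245 = (-475 - 65) - 399245 = -540 - 399245 = -399785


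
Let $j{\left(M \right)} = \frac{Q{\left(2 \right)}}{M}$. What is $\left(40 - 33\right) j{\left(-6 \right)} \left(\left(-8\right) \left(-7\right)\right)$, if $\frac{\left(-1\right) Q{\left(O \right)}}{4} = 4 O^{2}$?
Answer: $\frac{12544}{3} \approx 4181.3$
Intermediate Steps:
$Q{\left(O \right)} = - 16 O^{2}$ ($Q{\left(O \right)} = - 4 \cdot 4 O^{2} = - 16 O^{2}$)
$j{\left(M \right)} = - \frac{64}{M}$ ($j{\left(M \right)} = \frac{\left(-16\right) 2^{2}}{M} = \frac{\left(-16\right) 4}{M} = - \frac{64}{M}$)
$\left(40 - 33\right) j{\left(-6 \right)} \left(\left(-8\right) \left(-7\right)\right) = \left(40 - 33\right) \left(- \frac{64}{-6}\right) \left(\left(-8\right) \left(-7\right)\right) = \left(40 - 33\right) \left(\left(-64\right) \left(- \frac{1}{6}\right)\right) 56 = 7 \cdot \frac{32}{3} \cdot 56 = \frac{224}{3} \cdot 56 = \frac{12544}{3}$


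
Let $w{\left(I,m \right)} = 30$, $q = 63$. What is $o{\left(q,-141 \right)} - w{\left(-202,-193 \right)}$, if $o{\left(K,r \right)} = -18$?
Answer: $-48$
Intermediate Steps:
$o{\left(q,-141 \right)} - w{\left(-202,-193 \right)} = -18 - 30 = -48$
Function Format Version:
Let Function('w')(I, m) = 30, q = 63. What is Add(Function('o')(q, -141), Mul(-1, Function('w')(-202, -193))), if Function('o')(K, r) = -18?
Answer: -48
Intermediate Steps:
Add(Function('o')(q, -141), Mul(-1, Function('w')(-202, -193))) = Add(-18, Mul(-1, 30)) = Add(-18, -30) = -48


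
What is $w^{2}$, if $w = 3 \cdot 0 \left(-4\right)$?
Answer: $0$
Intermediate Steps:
$w = 0$ ($w = 0 \left(-4\right) = 0$)
$w^{2} = 0^{2} = 0$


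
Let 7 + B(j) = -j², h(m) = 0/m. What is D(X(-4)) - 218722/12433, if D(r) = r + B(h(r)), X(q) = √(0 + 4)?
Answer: -280887/12433 ≈ -22.592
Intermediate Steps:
X(q) = 2 (X(q) = √4 = 2)
h(m) = 0
B(j) = -7 - j²
D(r) = -7 + r (D(r) = r + (-7 - 1*0²) = r + (-7 - 1*0) = r + (-7 + 0) = r - 7 = -7 + r)
D(X(-4)) - 218722/12433 = (-7 + 2) - 218722/12433 = -5 - 218722*1/12433 = -5 - 218722/12433 = -280887/12433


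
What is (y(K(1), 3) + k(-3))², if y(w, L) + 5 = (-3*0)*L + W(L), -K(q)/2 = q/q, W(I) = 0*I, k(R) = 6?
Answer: 1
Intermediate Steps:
W(I) = 0
K(q) = -2 (K(q) = -2*q/q = -2*1 = -2)
y(w, L) = -5 (y(w, L) = -5 + ((-3*0)*L + 0) = -5 + (0*L + 0) = -5 + (0 + 0) = -5 + 0 = -5)
(y(K(1), 3) + k(-3))² = (-5 + 6)² = 1² = 1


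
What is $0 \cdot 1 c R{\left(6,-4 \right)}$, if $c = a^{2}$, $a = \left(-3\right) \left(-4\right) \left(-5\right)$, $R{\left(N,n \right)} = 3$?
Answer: $0$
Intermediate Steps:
$a = -60$ ($a = 12 \left(-5\right) = -60$)
$c = 3600$ ($c = \left(-60\right)^{2} = 3600$)
$0 \cdot 1 c R{\left(6,-4 \right)} = 0 \cdot 1 \cdot 3600 \cdot 3 = 0 \cdot 3600 \cdot 3 = 0 \cdot 3 = 0$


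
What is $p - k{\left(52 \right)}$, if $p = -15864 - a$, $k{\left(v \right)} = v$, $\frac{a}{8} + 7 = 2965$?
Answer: $-39580$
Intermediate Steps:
$a = 23664$ ($a = -56 + 8 \cdot 2965 = -56 + 23720 = 23664$)
$p = -39528$ ($p = -15864 - 23664 = -39528$)
$p - k{\left(52 \right)} = -39528 - 52 = -39580$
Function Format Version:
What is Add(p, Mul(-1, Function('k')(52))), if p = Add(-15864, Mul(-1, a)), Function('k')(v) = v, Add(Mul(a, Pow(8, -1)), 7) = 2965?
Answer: -39580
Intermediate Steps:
a = 23664 (a = Add(-56, Mul(8, 2965)) = Add(-56, 23720) = 23664)
p = -39528 (p = Add(-15864, Mul(-1, 23664)) = Add(-15864, -23664) = -39528)
Add(p, Mul(-1, Function('k')(52))) = Add(-39528, Mul(-1, 52)) = Add(-39528, -52) = -39580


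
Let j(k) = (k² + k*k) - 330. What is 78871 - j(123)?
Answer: 48943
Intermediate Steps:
j(k) = -330 + 2*k² (j(k) = (k² + k²) - 330 = 2*k² - 330 = -330 + 2*k²)
78871 - j(123) = 78871 - (-330 + 2*123²) = 78871 - (-330 + 2*15129) = 78871 - (-330 + 30258) = 78871 - 1*29928 = 78871 - 29928 = 48943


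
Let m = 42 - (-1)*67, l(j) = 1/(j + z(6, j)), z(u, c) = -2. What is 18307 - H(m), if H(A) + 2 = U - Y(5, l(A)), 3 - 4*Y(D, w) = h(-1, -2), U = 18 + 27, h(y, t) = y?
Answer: 18265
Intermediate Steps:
l(j) = 1/(-2 + j) (l(j) = 1/(j - 2) = 1/(-2 + j))
U = 45
Y(D, w) = 1 (Y(D, w) = 3/4 - 1/4*(-1) = 3/4 + 1/4 = 1)
m = 109 (m = 42 - 1*(-67) = 42 + 67 = 109)
H(A) = 42 (H(A) = -2 + (45 - 1*1) = -2 + (45 - 1) = -2 + 44 = 42)
18307 - H(m) = 18307 - 1*42 = 18307 - 42 = 18265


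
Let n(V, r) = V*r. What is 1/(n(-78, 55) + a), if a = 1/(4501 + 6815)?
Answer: -11316/48545639 ≈ -0.00023310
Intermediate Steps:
a = 1/11316 ≈ 8.8370e-5
1/(n(-78, 55) + a) = 1/(-78*55 + 1/11316) = 1/(-4290 + 1/11316) = 1/(-48545639/11316) = -11316/48545639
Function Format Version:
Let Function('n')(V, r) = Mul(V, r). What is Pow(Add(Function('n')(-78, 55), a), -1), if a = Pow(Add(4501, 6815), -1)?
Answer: Rational(-11316, 48545639) ≈ -0.00023310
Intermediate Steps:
a = Rational(1, 11316) (a = Pow(11316, -1) = Rational(1, 11316) ≈ 8.8370e-5)
Pow(Add(Function('n')(-78, 55), a), -1) = Pow(Add(Mul(-78, 55), Rational(1, 11316)), -1) = Pow(Add(-4290, Rational(1, 11316)), -1) = Pow(Rational(-48545639, 11316), -1) = Rational(-11316, 48545639)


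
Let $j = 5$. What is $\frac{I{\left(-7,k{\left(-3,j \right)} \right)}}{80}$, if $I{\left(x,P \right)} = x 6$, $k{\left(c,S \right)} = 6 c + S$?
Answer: $- \frac{21}{40} \approx -0.525$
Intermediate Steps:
$k{\left(c,S \right)} = S + 6 c$
$I{\left(x,P \right)} = 6 x$
$\frac{I{\left(-7,k{\left(-3,j \right)} \right)}}{80} = \frac{6 \left(-7\right)}{80} = \frac{1}{80} \left(-42\right) = - \frac{21}{40}$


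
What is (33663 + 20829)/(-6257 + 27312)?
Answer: 54492/21055 ≈ 2.5881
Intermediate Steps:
(33663 + 20829)/(-6257 + 27312) = 54492/21055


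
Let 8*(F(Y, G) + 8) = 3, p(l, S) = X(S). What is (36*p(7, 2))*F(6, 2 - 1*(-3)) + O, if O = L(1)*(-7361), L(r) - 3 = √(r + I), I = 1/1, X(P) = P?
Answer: -22632 - 7361*√2 ≈ -33042.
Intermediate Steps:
p(l, S) = S
F(Y, G) = -61/8 (F(Y, G) = -8 + (⅛)*3 = -8 + 3/8 = -61/8)
I = 1
L(r) = 3 + √(1 + r) (L(r) = 3 + √(r + 1) = 3 + √(1 + r))
O = -22083 - 7361*√2 (O = (3 + √(1 + 1))*(-7361) = (3 + √2)*(-7361) = -22083 - 7361*√2 ≈ -32493.)
(36*p(7, 2))*F(6, 2 - 1*(-3)) + O = (36*2)*(-61/8) + (-22083 - 7361*√2) = 72*(-61/8) + (-22083 - 7361*√2) = -549 + (-22083 - 7361*√2) = -22632 - 7361*√2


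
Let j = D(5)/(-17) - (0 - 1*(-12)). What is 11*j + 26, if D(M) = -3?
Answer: -1769/17 ≈ -104.06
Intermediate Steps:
j = -201/17 (j = -3/(-17) - (0 - 1*(-12)) = -3*(-1/17) - (0 + 12) = 3/17 - 1*12 = 3/17 - 12 = -201/17 ≈ -11.824)
11*j + 26 = 11*(-201/17) + 26 = -2211/17 + 26 = -1769/17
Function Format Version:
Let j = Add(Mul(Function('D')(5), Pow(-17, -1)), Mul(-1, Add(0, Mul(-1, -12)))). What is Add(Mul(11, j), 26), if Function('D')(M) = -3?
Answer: Rational(-1769, 17) ≈ -104.06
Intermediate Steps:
j = Rational(-201, 17) (j = Add(Mul(-3, Pow(-17, -1)), Mul(-1, Add(0, Mul(-1, -12)))) = Add(Mul(-3, Rational(-1, 17)), Mul(-1, Add(0, 12))) = Add(Rational(3, 17), Mul(-1, 12)) = Add(Rational(3, 17), -12) = Rational(-201, 17) ≈ -11.824)
Add(Mul(11, j), 26) = Add(Mul(11, Rational(-201, 17)), 26) = Add(Rational(-2211, 17), 26) = Rational(-1769, 17)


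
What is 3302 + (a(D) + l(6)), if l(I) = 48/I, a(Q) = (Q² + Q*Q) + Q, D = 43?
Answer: 7051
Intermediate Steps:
a(Q) = Q + 2*Q² (a(Q) = (Q² + Q²) + Q = 2*Q² + Q = Q + 2*Q²)
3302 + (a(D) + l(6)) = 3302 + (43*(1 + 2*43) + 48/6) = 3302 + (43*(1 + 86) + 48*(⅙)) = 3302 + (43*87 + 8) = 3302 + (3741 + 8) = 3302 + 3749 = 7051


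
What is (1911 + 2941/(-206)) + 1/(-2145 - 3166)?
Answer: 2075140269/1094066 ≈ 1896.7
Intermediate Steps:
(1911 + 2941/(-206)) + 1/(-2145 - 3166) = (1911 + 2941*(-1/206)) + 1/(-5311) = (1911 - 2941/206) - 1/5311 = 390725/206 - 1/5311 = 2075140269/1094066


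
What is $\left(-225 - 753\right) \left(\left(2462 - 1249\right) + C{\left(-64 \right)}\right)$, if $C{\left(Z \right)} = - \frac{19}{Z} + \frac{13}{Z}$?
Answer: $- \frac{18982491}{16} \approx -1.1864 \cdot 10^{6}$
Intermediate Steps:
$C{\left(Z \right)} = - \frac{6}{Z}$
$\left(-225 - 753\right) \left(\left(2462 - 1249\right) + C{\left(-64 \right)}\right) = \left(-225 - 753\right) \left(\left(2462 - 1249\right) - \frac{6}{-64}\right) = - 978 \left(1213 - - \frac{3}{32}\right) = - 978 \left(1213 + \frac{3}{32}\right) = \left(-978\right) \frac{38819}{32} = - \frac{18982491}{16}$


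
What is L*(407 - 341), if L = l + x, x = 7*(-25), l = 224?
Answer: 3234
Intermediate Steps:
x = -175
L = 49 (L = 224 - 175 = 49)
L*(407 - 341) = 49*(407 - 341) = 49*66 = 3234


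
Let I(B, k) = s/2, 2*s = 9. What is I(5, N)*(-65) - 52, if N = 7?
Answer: -793/4 ≈ -198.25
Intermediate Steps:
s = 9/2 (s = (1/2)*9 = 9/2 ≈ 4.5000)
I(B, k) = 9/4 (I(B, k) = (9/2)/2 = (9/2)*(1/2) = 9/4)
I(5, N)*(-65) - 52 = (9/4)*(-65) - 52 = -585/4 - 52 = -793/4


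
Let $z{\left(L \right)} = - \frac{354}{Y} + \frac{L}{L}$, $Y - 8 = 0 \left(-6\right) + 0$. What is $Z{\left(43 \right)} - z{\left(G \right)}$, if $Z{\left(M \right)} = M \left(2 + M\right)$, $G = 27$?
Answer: $\frac{7913}{4} \approx 1978.3$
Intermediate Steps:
$Y = 8$ ($Y = 8 + \left(0 \left(-6\right) + 0\right) = 8 + \left(0 + 0\right) = 8 + 0 = 8$)
$z{\left(L \right)} = - \frac{173}{4}$ ($z{\left(L \right)} = - \frac{354}{8} + \frac{L}{L} = \left(-354\right) \frac{1}{8} + 1 = - \frac{177}{4} + 1 = - \frac{173}{4}$)
$Z{\left(43 \right)} - z{\left(G \right)} = 43 \left(2 + 43\right) - - \frac{173}{4} = 43 \cdot 45 + \frac{173}{4} = 1935 + \frac{173}{4} = \frac{7913}{4}$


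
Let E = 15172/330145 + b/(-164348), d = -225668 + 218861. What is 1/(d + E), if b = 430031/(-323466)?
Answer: -17550835099014360/119467727818475335129 ≈ -0.00014691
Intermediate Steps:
d = -6807
b = -430031/323466 (b = 430031*(-1/323466) = -430031/323466 ≈ -1.3294)
E = 806700515413391/17550835099014360 (E = 15172/330145 - 430031/323466/(-164348) = 15172*(1/330145) - 430031/323466*(-1/164348) = 15172/330145 + 430031/53160990168 = 806700515413391/17550835099014360 ≈ 0.045964)
1/(d + E) = 1/(-6807 + 806700515413391/17550835099014360) = 1/(-119467727818475335129/17550835099014360) = -17550835099014360/119467727818475335129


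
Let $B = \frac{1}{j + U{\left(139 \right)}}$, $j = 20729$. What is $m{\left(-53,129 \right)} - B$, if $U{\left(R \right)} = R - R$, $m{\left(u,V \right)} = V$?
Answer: $\frac{2674040}{20729} \approx 129.0$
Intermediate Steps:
$U{\left(R \right)} = 0$
$B = \frac{1}{20729}$ ($B = \frac{1}{20729 + 0} = \frac{1}{20729} \approx 4.8242 \cdot 10^{-5}$)
$m{\left(-53,129 \right)} - B = 129 - \frac{1}{20729} = \frac{2674040}{20729}$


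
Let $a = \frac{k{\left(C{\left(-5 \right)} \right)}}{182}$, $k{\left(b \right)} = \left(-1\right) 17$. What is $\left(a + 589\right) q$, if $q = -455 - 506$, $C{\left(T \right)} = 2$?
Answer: $- \frac{103000941}{182} \approx -5.6594 \cdot 10^{5}$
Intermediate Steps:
$k{\left(b \right)} = -17$
$q = -961$ ($q = -455 - 506 = -961$)
$a = - \frac{17}{182} \approx -0.093407$
$\left(a + 589\right) q = \left(- \frac{17}{182} + 589\right) \left(-961\right) = \frac{107181}{182} \left(-961\right) = - \frac{103000941}{182}$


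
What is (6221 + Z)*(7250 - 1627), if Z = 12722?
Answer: 106516489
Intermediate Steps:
(6221 + Z)*(7250 - 1627) = (6221 + 12722)*(7250 - 1627) = 18943*5623 = 106516489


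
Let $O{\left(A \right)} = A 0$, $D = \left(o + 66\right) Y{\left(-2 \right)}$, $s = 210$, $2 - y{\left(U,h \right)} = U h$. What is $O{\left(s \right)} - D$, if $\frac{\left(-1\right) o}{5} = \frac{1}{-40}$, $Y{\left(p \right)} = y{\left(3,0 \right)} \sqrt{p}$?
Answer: $- \frac{529 i \sqrt{2}}{4} \approx - 187.03 i$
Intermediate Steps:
$y{\left(U,h \right)} = 2 - U h$
$Y{\left(p \right)} = 2 \sqrt{p}$ ($Y{\left(p \right)} = \left(2 - 3 \cdot 0\right) \sqrt{p} = \left(2 + 0\right) \sqrt{p} = 2 \sqrt{p}$)
$o = \frac{1}{8}$ ($o = - \frac{5}{-40} = \left(-5\right) \left(- \frac{1}{40}\right) = \frac{1}{8} \approx 0.125$)
$D = \frac{529 i \sqrt{2}}{4}$ ($D = \left(\frac{1}{8} + 66\right) 2 \sqrt{-2} = \frac{529 \cdot 2 i \sqrt{2}}{8} = \frac{529 i \sqrt{2}}{4} \approx 187.03 i$)
$O{\left(A \right)} = 0$
$O{\left(s \right)} - D = 0 - \frac{529 i \sqrt{2}}{4} = - \frac{529 i \sqrt{2}}{4}$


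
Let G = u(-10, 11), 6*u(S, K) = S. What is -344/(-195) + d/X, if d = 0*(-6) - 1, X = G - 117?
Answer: 123049/69420 ≈ 1.7725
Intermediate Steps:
u(S, K) = S/6
G = -5/3 (G = (⅙)*(-10) = -5/3 ≈ -1.6667)
X = -356/3 (X = -5/3 - 117 = -356/3 ≈ -118.67)
d = -1 (d = 0 - 1 = -1)
-344/(-195) + d/X = -344/(-195) - 1/(-356/3) = -344*(-1/195) - 1*(-3/356) = 344/195 + 3/356 = 123049/69420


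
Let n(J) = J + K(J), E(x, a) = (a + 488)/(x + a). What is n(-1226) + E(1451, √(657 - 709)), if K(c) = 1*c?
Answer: 6*(-817*√13 + 592894*I)/(-1451*I + 2*√13) ≈ -2451.7 + 0.0032982*I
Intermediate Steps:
K(c) = c
E(x, a) = (488 + a)/(a + x)
n(J) = 2*J (n(J) = J + J = 2*J)
n(-1226) + E(1451, √(657 - 709)) = 2*(-1226) + (488 + √(657 - 709))/(√(657 - 709) + 1451) = -2452 + (488 + √(-52))/(√(-52) + 1451) = -2452 + (488 + 2*I*√13)/(2*I*√13 + 1451) = -2452 + (488 + 2*I*√13)/(1451 + 2*I*√13)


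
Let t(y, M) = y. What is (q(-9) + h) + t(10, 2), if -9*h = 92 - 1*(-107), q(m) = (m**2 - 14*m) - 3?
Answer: 1727/9 ≈ 191.89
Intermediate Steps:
q(m) = -3 + m**2 - 14*m
h = -199/9 (h = -(92 - 1*(-107))/9 = -(92 + 107)/9 = -1/9*199 = -199/9 ≈ -22.111)
(q(-9) + h) + t(10, 2) = ((-3 + (-9)**2 - 14*(-9)) - 199/9) + 10 = ((-3 + 81 + 126) - 199/9) + 10 = (204 - 199/9) + 10 = 1637/9 + 10 = 1727/9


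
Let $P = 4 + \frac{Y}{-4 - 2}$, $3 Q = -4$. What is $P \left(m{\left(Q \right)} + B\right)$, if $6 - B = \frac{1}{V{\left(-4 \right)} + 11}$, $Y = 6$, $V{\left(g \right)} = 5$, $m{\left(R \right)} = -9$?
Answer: $- \frac{147}{16} \approx -9.1875$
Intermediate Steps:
$Q = - \frac{4}{3}$ ($Q = \frac{1}{3} \left(-4\right) = - \frac{4}{3} \approx -1.3333$)
$P = 3$ ($P = 4 + \frac{6}{-4 - 2} = 4 + \frac{6}{-6} = 4 + 6 \left(- \frac{1}{6}\right) = 4 - 1 = 3$)
$B = \frac{95}{16}$ ($B = 6 - \frac{1}{5 + 11} = 6 - \frac{1}{16} = \frac{95}{16} \approx 5.9375$)
$P \left(m{\left(Q \right)} + B\right) = 3 \left(-9 + \frac{95}{16}\right) = 3 \left(- \frac{49}{16}\right) = - \frac{147}{16}$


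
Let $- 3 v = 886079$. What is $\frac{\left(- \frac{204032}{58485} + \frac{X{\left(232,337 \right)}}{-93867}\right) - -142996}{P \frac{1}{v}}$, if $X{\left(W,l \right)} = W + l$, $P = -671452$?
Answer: $\frac{77285966445442366841}{1228714969313580} \approx 62900.0$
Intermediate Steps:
$v = - \frac{886079}{3}$ ($v = \left(- \frac{1}{3}\right) 886079 = - \frac{886079}{3} \approx -2.9536 \cdot 10^{5}$)
$\frac{\left(- \frac{204032}{58485} + \frac{X{\left(232,337 \right)}}{-93867}\right) - -142996}{P \frac{1}{v}} = \frac{\left(- \frac{204032}{58485} + \frac{232 + 337}{-93867}\right) - -142996}{\left(-671452\right) \frac{1}{- \frac{886079}{3}}} = \frac{\left(\left(-204032\right) \frac{1}{58485} + 569 \left(- \frac{1}{93867}\right)\right) + 142996}{\left(-671452\right) \left(- \frac{3}{886079}\right)} = \frac{\left(- \frac{204032}{58485} - \frac{569}{93867}\right) + 142996}{\frac{2014356}{886079}} = \left(- \frac{2131683301}{609979055} + 142996\right) \frac{886079}{2014356} = \frac{87222433265479}{609979055} \cdot \frac{886079}{2014356} = \frac{77285966445442366841}{1228714969313580}$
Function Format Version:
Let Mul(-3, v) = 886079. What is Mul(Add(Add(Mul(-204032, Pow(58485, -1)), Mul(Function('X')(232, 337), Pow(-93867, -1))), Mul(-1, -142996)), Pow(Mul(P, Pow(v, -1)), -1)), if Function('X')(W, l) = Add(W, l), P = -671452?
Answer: Rational(77285966445442366841, 1228714969313580) ≈ 62900.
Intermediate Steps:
v = Rational(-886079, 3) (v = Mul(Rational(-1, 3), 886079) = Rational(-886079, 3) ≈ -2.9536e+5)
Mul(Add(Add(Mul(-204032, Pow(58485, -1)), Mul(Function('X')(232, 337), Pow(-93867, -1))), Mul(-1, -142996)), Pow(Mul(P, Pow(v, -1)), -1)) = Mul(Add(Add(Mul(-204032, Pow(58485, -1)), Mul(Add(232, 337), Pow(-93867, -1))), Mul(-1, -142996)), Pow(Mul(-671452, Pow(Rational(-886079, 3), -1)), -1)) = Mul(Add(Add(Mul(-204032, Rational(1, 58485)), Mul(569, Rational(-1, 93867))), 142996), Pow(Mul(-671452, Rational(-3, 886079)), -1)) = Mul(Add(Add(Rational(-204032, 58485), Rational(-569, 93867)), 142996), Pow(Rational(2014356, 886079), -1)) = Mul(Add(Rational(-2131683301, 609979055), 142996), Rational(886079, 2014356)) = Mul(Rational(87222433265479, 609979055), Rational(886079, 2014356)) = Rational(77285966445442366841, 1228714969313580)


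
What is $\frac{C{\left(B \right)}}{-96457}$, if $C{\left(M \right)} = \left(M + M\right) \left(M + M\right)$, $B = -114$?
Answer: $- \frac{51984}{96457} \approx -0.53893$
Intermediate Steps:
$C{\left(M \right)} = 4 M^{2}$ ($C{\left(M \right)} = 2 M 2 M = 4 M^{2}$)
$\frac{C{\left(B \right)}}{-96457} = \frac{4 \left(-114\right)^{2}}{-96457} = 4 \cdot 12996 \left(- \frac{1}{96457}\right) = 51984 \left(- \frac{1}{96457}\right) = - \frac{51984}{96457}$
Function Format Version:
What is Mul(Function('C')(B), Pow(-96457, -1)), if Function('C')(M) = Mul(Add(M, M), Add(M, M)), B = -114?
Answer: Rational(-51984, 96457) ≈ -0.53893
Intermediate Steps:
Function('C')(M) = Mul(4, Pow(M, 2)) (Function('C')(M) = Mul(Mul(2, M), Mul(2, M)) = Mul(4, Pow(M, 2)))
Mul(Function('C')(B), Pow(-96457, -1)) = Mul(Mul(4, Pow(-114, 2)), Pow(-96457, -1)) = Mul(Mul(4, 12996), Rational(-1, 96457)) = Mul(51984, Rational(-1, 96457)) = Rational(-51984, 96457)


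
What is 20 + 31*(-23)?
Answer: -693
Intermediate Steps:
20 + 31*(-23) = 20 - 713 = -693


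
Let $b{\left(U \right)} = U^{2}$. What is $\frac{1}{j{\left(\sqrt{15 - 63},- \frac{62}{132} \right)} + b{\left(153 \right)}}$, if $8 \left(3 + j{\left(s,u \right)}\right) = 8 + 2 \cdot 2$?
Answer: $\frac{2}{46815} \approx 4.2721 \cdot 10^{-5}$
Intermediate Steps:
$j{\left(s,u \right)} = - \frac{3}{2}$ ($j{\left(s,u \right)} = -3 + \frac{8 + 2 \cdot 2}{8} = -3 + \frac{8 + 4}{8} = -3 + \frac{1}{8} \cdot 12 = -3 + \frac{3}{2} = - \frac{3}{2}$)
$\frac{1}{j{\left(\sqrt{15 - 63},- \frac{62}{132} \right)} + b{\left(153 \right)}} = \frac{1}{- \frac{3}{2} + 153^{2}} = \frac{1}{- \frac{3}{2} + 23409} = \frac{1}{\frac{46815}{2}} = \frac{2}{46815}$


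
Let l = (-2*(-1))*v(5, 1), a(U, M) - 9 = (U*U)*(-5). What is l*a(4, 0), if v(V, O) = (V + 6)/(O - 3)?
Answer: 781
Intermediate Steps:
v(V, O) = (6 + V)/(-3 + O)
a(U, M) = 9 - 5*U**2 (a(U, M) = 9 + (U*U)*(-5) = 9 + U**2*(-5) = 9 - 5*U**2)
l = -11 (l = (-2*(-1))*((6 + 5)/(-3 + 1)) = 2*(11/(-2)) = 2*(-1/2*11) = 2*(-11/2) = -11)
l*a(4, 0) = -11*(9 - 5*4**2) = -11*(9 - 5*16) = -11*(9 - 80) = -11*(-71) = 781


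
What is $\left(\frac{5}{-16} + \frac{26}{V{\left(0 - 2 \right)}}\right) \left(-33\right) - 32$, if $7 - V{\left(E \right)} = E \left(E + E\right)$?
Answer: $\frac{13381}{16} \approx 836.31$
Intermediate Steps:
$V{\left(E \right)} = 7 - 2 E^{2}$ ($V{\left(E \right)} = 7 - E \left(E + E\right) = 7 - E 2 E = 7 - 2 E^{2}$)
$\left(\frac{5}{-16} + \frac{26}{V{\left(0 - 2 \right)}}\right) \left(-33\right) - 32 = \left(\frac{5}{-16} + \frac{26}{7 - 2 \left(0 - 2\right)^{2}}\right) \left(-33\right) - 32 = \left(5 \left(- \frac{1}{16}\right) + \frac{26}{7 - 2 \left(0 - 2\right)^{2}}\right) \left(-33\right) - 32 = \left(- \frac{5}{16} + \frac{26}{7 - 2 \left(-2\right)^{2}}\right) \left(-33\right) - 32 = \left(- \frac{5}{16} + \frac{26}{7 - 8}\right) \left(-33\right) - 32 = \left(- \frac{5}{16} + \frac{26}{-1}\right) \left(-33\right) - 32 = \left(- \frac{5}{16} + 26 \left(-1\right)\right) \left(-33\right) - 32 = \left(- \frac{5}{16} - 26\right) \left(-33\right) - 32 = \left(- \frac{421}{16}\right) \left(-33\right) - 32 = \frac{13893}{16} - 32 = \frac{13381}{16}$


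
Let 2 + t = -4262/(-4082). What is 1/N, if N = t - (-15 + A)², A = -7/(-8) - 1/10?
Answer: -3265600/663917801 ≈ -0.0049187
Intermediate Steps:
t = -1951/2041 (t = -2 - 4262/(-4082) = -2 - 4262*(-1/4082) = -2 + 2131/2041 = -1951/2041 ≈ -0.95590)
A = 31/40 (A = -7*(-⅛) - 1*⅒ = 7/8 - ⅒ = 31/40 ≈ 0.77500)
N = -663917801/3265600 (N = -1951/2041 - (-15 + 31/40)² = -1951/2041 - (-569/40)² = -1951/2041 - 1*323761/1600 = -1951/2041 - 323761/1600 = -663917801/3265600 ≈ -203.31)
1/N = 1/(-663917801/3265600) = -3265600/663917801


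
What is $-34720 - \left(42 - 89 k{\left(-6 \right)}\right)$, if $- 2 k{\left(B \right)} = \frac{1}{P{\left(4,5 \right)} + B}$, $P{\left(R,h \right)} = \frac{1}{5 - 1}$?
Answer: $- \frac{799348}{23} \approx -34754.0$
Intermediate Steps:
$P{\left(R,h \right)} = \frac{1}{4}$
$k{\left(B \right)} = - \frac{1}{2 \left(\frac{1}{4} + B\right)}$
$-34720 - \left(42 - 89 k{\left(-6 \right)}\right) = -34720 - \left(42 - 89 \left(- \frac{2}{1 + 4 \left(-6\right)}\right)\right) = -34720 - \left(42 - 89 \left(- \frac{2}{1 - 24}\right)\right) = -34720 - \left(42 - 89 \left(- \frac{2}{-23}\right)\right) = -34720 - \left(42 - 89 \left(\left(-2\right) \left(- \frac{1}{23}\right)\right)\right) = -34720 - \left(42 - \frac{178}{23}\right) = -34720 - \frac{788}{23} = - \frac{799348}{23}$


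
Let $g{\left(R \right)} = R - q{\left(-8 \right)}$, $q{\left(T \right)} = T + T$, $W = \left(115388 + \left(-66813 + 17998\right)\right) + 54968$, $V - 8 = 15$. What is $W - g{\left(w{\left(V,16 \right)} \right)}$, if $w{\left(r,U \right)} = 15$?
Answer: $121510$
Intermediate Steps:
$V = 23$ ($V = 8 + 15 = 23$)
$W = 121541$ ($W = \left(115388 - 48815\right) + 54968 = 66573 + 54968 = 121541$)
$q{\left(T \right)} = 2 T$
$g{\left(R \right)} = 16 + R$ ($g{\left(R \right)} = R - 2 \left(-8\right) = R - -16 = R + 16 = 16 + R$)
$W - g{\left(w{\left(V,16 \right)} \right)} = 121541 - \left(16 + 15\right) = 121541 - 31 = 121510$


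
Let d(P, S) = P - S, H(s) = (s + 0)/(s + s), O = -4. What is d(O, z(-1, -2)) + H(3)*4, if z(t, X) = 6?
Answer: -8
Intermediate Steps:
H(s) = ½ (H(s) = s/((2*s)) = s*(1/(2*s)) = ½)
d(O, z(-1, -2)) + H(3)*4 = (-4 - 1*6) + (½)*4 = (-4 - 6) + 2 = -10 + 2 = -8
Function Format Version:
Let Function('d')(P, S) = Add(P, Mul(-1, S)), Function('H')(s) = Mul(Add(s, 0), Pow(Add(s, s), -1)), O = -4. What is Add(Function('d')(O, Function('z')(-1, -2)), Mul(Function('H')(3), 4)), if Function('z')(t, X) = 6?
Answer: -8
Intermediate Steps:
Function('H')(s) = Rational(1, 2) (Function('H')(s) = Mul(s, Pow(Mul(2, s), -1)) = Mul(s, Mul(Rational(1, 2), Pow(s, -1))) = Rational(1, 2))
Add(Function('d')(O, Function('z')(-1, -2)), Mul(Function('H')(3), 4)) = Add(Add(-4, Mul(-1, 6)), Mul(Rational(1, 2), 4)) = Add(Add(-4, -6), 2) = Add(-10, 2) = -8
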